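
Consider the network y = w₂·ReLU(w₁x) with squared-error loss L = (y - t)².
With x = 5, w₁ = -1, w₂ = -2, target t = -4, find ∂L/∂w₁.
∂L/∂w₁ = 0

Forward pass:
z = w₁x = -1×5 = -5
h = ReLU(-5) = 0
y = w₂h = -2×0 = 0

Backward pass:
∂L/∂y = 2(y - t) = 2(0 - -4) = 8
∂y/∂h = w₂ = -2
∂h/∂z = 0 (ReLU derivative)
∂z/∂w₁ = x = 5

∂L/∂w₁ = 8 × -2 × 0 × 5 = 0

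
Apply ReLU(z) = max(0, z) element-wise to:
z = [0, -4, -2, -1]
h = [0, 0, 0, 0]

ReLU applied element-wise: max(0,0)=0, max(0,-4)=0, max(0,-2)=0, max(0,-1)=0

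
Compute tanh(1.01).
0.7658

tanh(1.01) = (e^(1.01) - e^(-1.01))/(e^(1.01) + e^(-1.01)) = 0.7658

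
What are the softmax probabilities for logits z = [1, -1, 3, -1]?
p = [0.1155, 0.0156, 0.8533, 0.0156]

exp(z) = [2.718, 0.3679, 20.09, 0.3679]
Sum = 23.54
p = [0.1155, 0.0156, 0.8533, 0.0156]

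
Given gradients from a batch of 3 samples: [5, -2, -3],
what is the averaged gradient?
Average gradient = 0

Average = (1/3)(5 + -2 + -3) = 0/3 = 0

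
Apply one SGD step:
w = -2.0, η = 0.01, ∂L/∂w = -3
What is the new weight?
w_new = -1.97

w_new = w - η·∂L/∂w = -2.0 - 0.01×(-3) = -2.0 - (-0.03) = -1.97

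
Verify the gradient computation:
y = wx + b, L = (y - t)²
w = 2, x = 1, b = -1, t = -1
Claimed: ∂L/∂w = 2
Incorrect

y = (2)(1) + -1 = 1
∂L/∂y = 2(y - t) = 2(1 - -1) = 4
∂y/∂w = x = 1
∂L/∂w = 4 × 1 = 4

Claimed value: 2
Incorrect: The correct gradient is 4.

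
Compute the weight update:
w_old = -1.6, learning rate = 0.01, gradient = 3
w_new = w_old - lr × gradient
w_new = -1.63

w_new = w - η·∂L/∂w = -1.6 - 0.01×(3) = -1.6 - (0.03) = -1.63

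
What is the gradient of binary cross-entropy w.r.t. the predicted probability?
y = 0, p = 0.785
∂L/∂p = 4.651

∂L/∂p = -y/p + (1-y)/(1-p) = 0 + 1/0.215 = 4.651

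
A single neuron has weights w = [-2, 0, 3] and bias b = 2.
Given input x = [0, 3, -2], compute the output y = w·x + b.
y = -4

y = (-2)(0) + (0)(3) + (3)(-2) + 2 = -4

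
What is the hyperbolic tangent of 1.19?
0.8306

tanh(1.19) = (e^(1.19) - e^(-1.19))/(e^(1.19) + e^(-1.19)) = 0.8306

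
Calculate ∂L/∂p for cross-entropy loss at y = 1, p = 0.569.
∂L/∂p = -1.757

∂L/∂p = -y/p + (1-y)/(1-p) = -1/0.569 + 0 = -1.757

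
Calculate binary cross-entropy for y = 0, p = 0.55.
L = 0.7985

L = -0·log(0.55) - 1·log(0.45) = -log(0.45) = 0.7985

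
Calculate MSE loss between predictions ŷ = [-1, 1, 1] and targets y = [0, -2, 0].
MSE = 3.667

MSE = (1/3)((-1-0)² + (1--2)² + (1-0)²) = (1/3)(1 + 9 + 1) = 3.667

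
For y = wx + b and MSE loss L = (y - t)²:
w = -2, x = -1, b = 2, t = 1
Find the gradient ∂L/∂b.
∂L/∂b = 6

y = wx + b = (-2)(-1) + 2 = 4
∂L/∂y = 2(y - t) = 2(4 - 1) = 6
∂y/∂b = 1
∂L/∂b = ∂L/∂y · ∂y/∂b = 6 × 1 = 6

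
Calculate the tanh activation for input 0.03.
0.02999

tanh(0.03) = (e^(0.03) - e^(-0.03))/(e^(0.03) + e^(-0.03)) = 0.02999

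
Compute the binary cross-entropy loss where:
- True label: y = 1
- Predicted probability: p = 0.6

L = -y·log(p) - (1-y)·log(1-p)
L = 0.5108

L = -1·log(0.6) - 0·log(0.4) = -log(0.6) = 0.5108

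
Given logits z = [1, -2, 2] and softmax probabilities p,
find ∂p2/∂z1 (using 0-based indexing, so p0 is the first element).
∂p2/∂z1 = -0.009532

p = softmax(z) = [0.2654, 0.01321, 0.7214]
p2 = 0.7214, p1 = 0.01321

∂p2/∂z1 = -p2 × p1 = -0.7214 × 0.01321 = -0.009532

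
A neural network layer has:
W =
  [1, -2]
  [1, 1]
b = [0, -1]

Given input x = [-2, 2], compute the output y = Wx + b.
y = [-6, -1]

Wx = [1×-2 + -2×2, 1×-2 + 1×2]
   = [-6, 0]
y = Wx + b = [-6 + 0, 0 + -1] = [-6, -1]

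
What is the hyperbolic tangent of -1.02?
-0.7699

tanh(-1.02) = (e^(-1.02) - e^(1.02))/(e^(-1.02) + e^(1.02)) = -0.7699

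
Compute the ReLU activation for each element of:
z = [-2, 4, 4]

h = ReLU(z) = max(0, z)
h = [0, 4, 4]

ReLU applied element-wise: max(0,-2)=0, max(0,4)=4, max(0,4)=4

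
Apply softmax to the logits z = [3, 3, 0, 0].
p = [0.4763, 0.4763, 0.0237, 0.0237]

exp(z) = [20.09, 20.09, 1, 1]
Sum = 42.17
p = [0.4763, 0.4763, 0.0237, 0.0237]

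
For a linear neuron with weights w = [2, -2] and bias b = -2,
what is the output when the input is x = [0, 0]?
y = -2

y = (2)(0) + (-2)(0) + -2 = -2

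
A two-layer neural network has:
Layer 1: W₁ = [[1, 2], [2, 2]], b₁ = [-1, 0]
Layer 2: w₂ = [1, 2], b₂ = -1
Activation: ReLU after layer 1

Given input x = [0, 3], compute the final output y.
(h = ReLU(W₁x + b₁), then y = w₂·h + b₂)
y = 16

Layer 1 pre-activation: z₁ = [5, 6]
After ReLU: h = [5, 6]
Layer 2 output: y = 1×5 + 2×6 + -1 = 16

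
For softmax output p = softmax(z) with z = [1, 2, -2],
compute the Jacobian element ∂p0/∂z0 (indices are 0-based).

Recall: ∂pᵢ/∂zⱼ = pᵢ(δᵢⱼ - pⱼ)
∂p0/∂z0 = 0.195

p = softmax(z) = [0.2654, 0.7214, 0.01321]
p0 = 0.2654

∂p0/∂z0 = p0(1 - p0) = 0.2654 × (1 - 0.2654) = 0.195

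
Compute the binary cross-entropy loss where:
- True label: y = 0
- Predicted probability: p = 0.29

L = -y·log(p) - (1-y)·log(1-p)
L = 0.3425

L = -0·log(0.29) - 1·log(0.71) = -log(0.71) = 0.3425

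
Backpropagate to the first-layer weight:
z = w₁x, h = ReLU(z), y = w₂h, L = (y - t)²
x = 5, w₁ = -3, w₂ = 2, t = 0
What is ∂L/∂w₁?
∂L/∂w₁ = 0

Forward pass:
z = w₁x = -3×5 = -15
h = ReLU(-15) = 0
y = w₂h = 2×0 = 0

Backward pass:
∂L/∂y = 2(y - t) = 2(0 - 0) = 0
∂y/∂h = w₂ = 2
∂h/∂z = 0 (ReLU derivative)
∂z/∂w₁ = x = 5

∂L/∂w₁ = 0 × 2 × 0 × 5 = 0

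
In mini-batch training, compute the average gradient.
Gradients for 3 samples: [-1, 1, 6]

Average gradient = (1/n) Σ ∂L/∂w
Average gradient = 2

Average = (1/3)(-1 + 1 + 6) = 6/3 = 2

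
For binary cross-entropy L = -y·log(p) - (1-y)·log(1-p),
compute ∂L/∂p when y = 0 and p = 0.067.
∂L/∂p = 1.072

∂L/∂p = -y/p + (1-y)/(1-p) = 0 + 1/0.933 = 1.072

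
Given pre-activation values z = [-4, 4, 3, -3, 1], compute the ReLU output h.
h = [0, 4, 3, 0, 1]

ReLU applied element-wise: max(0,-4)=0, max(0,4)=4, max(0,3)=3, max(0,-3)=0, max(0,1)=1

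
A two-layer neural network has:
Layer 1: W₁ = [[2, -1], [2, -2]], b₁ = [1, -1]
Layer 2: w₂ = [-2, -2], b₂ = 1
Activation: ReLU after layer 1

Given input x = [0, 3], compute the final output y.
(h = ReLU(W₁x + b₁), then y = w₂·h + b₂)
y = 1

Layer 1 pre-activation: z₁ = [-2, -7]
After ReLU: h = [0, 0]
Layer 2 output: y = -2×0 + -2×0 + 1 = 1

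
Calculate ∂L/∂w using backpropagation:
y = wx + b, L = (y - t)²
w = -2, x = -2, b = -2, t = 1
∂L/∂w = -4

y = wx + b = (-2)(-2) + -2 = 2
∂L/∂y = 2(y - t) = 2(2 - 1) = 2
∂y/∂w = x = -2
∂L/∂w = ∂L/∂y · ∂y/∂w = 2 × -2 = -4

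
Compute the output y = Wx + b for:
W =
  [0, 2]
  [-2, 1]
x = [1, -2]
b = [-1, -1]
y = [-5, -5]

Wx = [0×1 + 2×-2, -2×1 + 1×-2]
   = [-4, -4]
y = Wx + b = [-4 + -1, -4 + -1] = [-5, -5]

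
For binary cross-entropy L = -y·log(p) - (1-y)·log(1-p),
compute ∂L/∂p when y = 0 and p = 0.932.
∂L/∂p = 14.71

∂L/∂p = -y/p + (1-y)/(1-p) = 0 + 1/0.068 = 14.71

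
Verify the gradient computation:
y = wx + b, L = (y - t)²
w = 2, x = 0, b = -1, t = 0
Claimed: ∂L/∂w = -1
Incorrect

y = (2)(0) + -1 = -1
∂L/∂y = 2(y - t) = 2(-1 - 0) = -2
∂y/∂w = x = 0
∂L/∂w = -2 × 0 = 0

Claimed value: -1
Incorrect: The correct gradient is 0.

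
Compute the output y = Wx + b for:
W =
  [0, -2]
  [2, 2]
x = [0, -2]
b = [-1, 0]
y = [3, -4]

Wx = [0×0 + -2×-2, 2×0 + 2×-2]
   = [4, -4]
y = Wx + b = [4 + -1, -4 + 0] = [3, -4]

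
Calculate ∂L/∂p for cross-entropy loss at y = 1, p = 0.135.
∂L/∂p = -7.407

∂L/∂p = -y/p + (1-y)/(1-p) = -1/0.135 + 0 = -7.407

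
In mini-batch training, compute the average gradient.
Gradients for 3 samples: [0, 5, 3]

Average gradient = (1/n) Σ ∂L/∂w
Average gradient = 2.667

Average = (1/3)(0 + 5 + 3) = 8/3 = 2.667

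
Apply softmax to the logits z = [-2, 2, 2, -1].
p = [0.0089, 0.4835, 0.4835, 0.0241]

exp(z) = [0.1353, 7.389, 7.389, 0.3679]
Sum = 15.28
p = [0.0089, 0.4835, 0.4835, 0.0241]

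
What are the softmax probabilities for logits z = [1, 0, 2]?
p = [0.2447, 0.09, 0.6652]

exp(z) = [2.718, 1, 7.389]
Sum = 11.11
p = [0.2447, 0.09, 0.6652]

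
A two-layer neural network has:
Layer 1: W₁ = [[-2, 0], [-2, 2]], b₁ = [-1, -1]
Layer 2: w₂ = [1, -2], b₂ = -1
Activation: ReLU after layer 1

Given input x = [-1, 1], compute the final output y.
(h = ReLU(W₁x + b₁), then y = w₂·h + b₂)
y = -6

Layer 1 pre-activation: z₁ = [1, 3]
After ReLU: h = [1, 3]
Layer 2 output: y = 1×1 + -2×3 + -1 = -6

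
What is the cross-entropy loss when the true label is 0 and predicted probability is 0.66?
L = 1.079

L = -0·log(0.66) - 1·log(0.34) = -log(0.34) = 1.079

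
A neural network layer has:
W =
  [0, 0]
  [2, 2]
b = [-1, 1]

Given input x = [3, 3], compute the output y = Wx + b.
y = [-1, 13]

Wx = [0×3 + 0×3, 2×3 + 2×3]
   = [0, 12]
y = Wx + b = [0 + -1, 12 + 1] = [-1, 13]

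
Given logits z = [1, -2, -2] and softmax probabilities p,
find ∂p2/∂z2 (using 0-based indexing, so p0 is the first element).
∂p2/∂z2 = 0.04323

p = softmax(z) = [0.9094, 0.04528, 0.04528]
p2 = 0.04528

∂p2/∂z2 = p2(1 - p2) = 0.04528 × (1 - 0.04528) = 0.04323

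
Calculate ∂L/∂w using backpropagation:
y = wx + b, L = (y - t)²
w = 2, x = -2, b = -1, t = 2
∂L/∂w = 28

y = wx + b = (2)(-2) + -1 = -5
∂L/∂y = 2(y - t) = 2(-5 - 2) = -14
∂y/∂w = x = -2
∂L/∂w = ∂L/∂y · ∂y/∂w = -14 × -2 = 28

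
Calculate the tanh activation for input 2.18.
0.9748

tanh(2.18) = (e^(2.18) - e^(-2.18))/(e^(2.18) + e^(-2.18)) = 0.9748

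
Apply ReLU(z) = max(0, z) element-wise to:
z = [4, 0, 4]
h = [4, 0, 4]

ReLU applied element-wise: max(0,4)=4, max(0,0)=0, max(0,4)=4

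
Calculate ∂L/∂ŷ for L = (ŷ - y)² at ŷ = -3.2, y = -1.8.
∂L/∂ŷ = -2.8

∂L/∂ŷ = 2(ŷ - y) = 2(-3.2 - -1.8) = 2(-1.4) = -2.8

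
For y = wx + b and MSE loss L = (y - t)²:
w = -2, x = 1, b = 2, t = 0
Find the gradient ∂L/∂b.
∂L/∂b = 0

y = wx + b = (-2)(1) + 2 = 0
∂L/∂y = 2(y - t) = 2(0 - 0) = 0
∂y/∂b = 1
∂L/∂b = ∂L/∂y · ∂y/∂b = 0 × 1 = 0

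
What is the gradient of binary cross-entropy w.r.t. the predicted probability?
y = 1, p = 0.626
∂L/∂p = -1.597

∂L/∂p = -y/p + (1-y)/(1-p) = -1/0.626 + 0 = -1.597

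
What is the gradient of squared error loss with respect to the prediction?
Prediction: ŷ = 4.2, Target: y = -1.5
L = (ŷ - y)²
∂L/∂ŷ = 11.4

∂L/∂ŷ = 2(ŷ - y) = 2(4.2 - -1.5) = 2(5.7) = 11.4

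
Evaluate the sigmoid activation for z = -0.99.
0.2709

sigmoid(-0.99) = 1/(1 + e^(0.99)) = 1/(1 + 2.691) = 0.2709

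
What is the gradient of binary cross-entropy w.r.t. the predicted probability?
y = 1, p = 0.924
∂L/∂p = -1.082

∂L/∂p = -y/p + (1-y)/(1-p) = -1/0.924 + 0 = -1.082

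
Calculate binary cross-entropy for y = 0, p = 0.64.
L = 1.022

L = -0·log(0.64) - 1·log(0.36) = -log(0.36) = 1.022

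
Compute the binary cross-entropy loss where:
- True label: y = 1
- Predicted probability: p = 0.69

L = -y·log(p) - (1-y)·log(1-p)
L = 0.3711

L = -1·log(0.69) - 0·log(0.31) = -log(0.69) = 0.3711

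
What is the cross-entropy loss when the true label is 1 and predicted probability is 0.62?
L = 0.478

L = -1·log(0.62) - 0·log(0.38) = -log(0.62) = 0.478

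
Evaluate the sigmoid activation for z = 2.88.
0.9468

sigmoid(2.88) = 1/(1 + e^(-2.88)) = 1/(1 + 0.05613) = 0.9468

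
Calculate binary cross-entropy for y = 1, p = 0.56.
L = 0.5798

L = -1·log(0.56) - 0·log(0.44) = -log(0.56) = 0.5798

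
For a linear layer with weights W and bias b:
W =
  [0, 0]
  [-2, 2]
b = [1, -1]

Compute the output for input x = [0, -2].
y = [1, -5]

Wx = [0×0 + 0×-2, -2×0 + 2×-2]
   = [0, -4]
y = Wx + b = [0 + 1, -4 + -1] = [1, -5]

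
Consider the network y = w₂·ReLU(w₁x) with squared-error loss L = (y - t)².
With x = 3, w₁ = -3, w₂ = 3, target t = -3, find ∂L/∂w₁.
∂L/∂w₁ = 0

Forward pass:
z = w₁x = -3×3 = -9
h = ReLU(-9) = 0
y = w₂h = 3×0 = 0

Backward pass:
∂L/∂y = 2(y - t) = 2(0 - -3) = 6
∂y/∂h = w₂ = 3
∂h/∂z = 0 (ReLU derivative)
∂z/∂w₁ = x = 3

∂L/∂w₁ = 6 × 3 × 0 × 3 = 0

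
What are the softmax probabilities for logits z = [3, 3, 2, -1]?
p = [0.4191, 0.4191, 0.1542, 0.0077]

exp(z) = [20.09, 20.09, 7.389, 0.3679]
Sum = 47.93
p = [0.4191, 0.4191, 0.1542, 0.0077]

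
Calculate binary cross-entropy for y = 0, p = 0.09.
L = 0.09431

L = -0·log(0.09) - 1·log(0.91) = -log(0.91) = 0.09431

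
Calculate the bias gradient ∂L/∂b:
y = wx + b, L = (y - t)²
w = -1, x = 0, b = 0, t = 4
∂L/∂b = -8

y = wx + b = (-1)(0) + 0 = 0
∂L/∂y = 2(y - t) = 2(0 - 4) = -8
∂y/∂b = 1
∂L/∂b = ∂L/∂y · ∂y/∂b = -8 × 1 = -8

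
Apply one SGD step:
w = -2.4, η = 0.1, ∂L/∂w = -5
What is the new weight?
w_new = -1.9

w_new = w - η·∂L/∂w = -2.4 - 0.1×(-5) = -2.4 - (-0.5) = -1.9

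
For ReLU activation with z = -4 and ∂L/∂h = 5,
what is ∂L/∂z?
∂L/∂z = 0

h = ReLU(-4) = 0
Since z < 0: ∂h/∂z = 0
∂L/∂z = ∂L/∂h · ∂h/∂z = 5 × 0 = 0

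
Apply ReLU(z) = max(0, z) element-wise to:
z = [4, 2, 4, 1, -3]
h = [4, 2, 4, 1, 0]

ReLU applied element-wise: max(0,4)=4, max(0,2)=2, max(0,4)=4, max(0,1)=1, max(0,-3)=0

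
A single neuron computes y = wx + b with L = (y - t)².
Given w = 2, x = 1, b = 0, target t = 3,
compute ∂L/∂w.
∂L/∂w = -2

y = wx + b = (2)(1) + 0 = 2
∂L/∂y = 2(y - t) = 2(2 - 3) = -2
∂y/∂w = x = 1
∂L/∂w = ∂L/∂y · ∂y/∂w = -2 × 1 = -2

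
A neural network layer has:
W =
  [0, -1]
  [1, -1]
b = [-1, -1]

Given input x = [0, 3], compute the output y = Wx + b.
y = [-4, -4]

Wx = [0×0 + -1×3, 1×0 + -1×3]
   = [-3, -3]
y = Wx + b = [-3 + -1, -3 + -1] = [-4, -4]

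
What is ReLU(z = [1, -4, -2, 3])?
h = [1, 0, 0, 3]

ReLU applied element-wise: max(0,1)=1, max(0,-4)=0, max(0,-2)=0, max(0,3)=3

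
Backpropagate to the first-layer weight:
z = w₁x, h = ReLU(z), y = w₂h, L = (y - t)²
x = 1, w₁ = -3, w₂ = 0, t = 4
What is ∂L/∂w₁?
∂L/∂w₁ = 0

Forward pass:
z = w₁x = -3×1 = -3
h = ReLU(-3) = 0
y = w₂h = 0×0 = 0

Backward pass:
∂L/∂y = 2(y - t) = 2(0 - 4) = -8
∂y/∂h = w₂ = 0
∂h/∂z = 0 (ReLU derivative)
∂z/∂w₁ = x = 1

∂L/∂w₁ = -8 × 0 × 0 × 1 = 0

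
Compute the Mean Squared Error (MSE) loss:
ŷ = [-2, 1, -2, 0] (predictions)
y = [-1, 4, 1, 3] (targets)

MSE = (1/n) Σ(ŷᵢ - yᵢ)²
MSE = 7

MSE = (1/4)((-2--1)² + (1-4)² + (-2-1)² + (0-3)²) = (1/4)(1 + 9 + 9 + 9) = 7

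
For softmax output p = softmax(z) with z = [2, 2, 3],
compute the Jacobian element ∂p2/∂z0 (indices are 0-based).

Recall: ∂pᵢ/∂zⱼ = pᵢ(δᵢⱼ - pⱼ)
∂p2/∂z0 = -0.1221

p = softmax(z) = [0.2119, 0.2119, 0.5761]
p2 = 0.5761, p0 = 0.2119

∂p2/∂z0 = -p2 × p0 = -0.5761 × 0.2119 = -0.1221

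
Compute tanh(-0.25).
-0.2449

tanh(-0.25) = (e^(-0.25) - e^(0.25))/(e^(-0.25) + e^(0.25)) = -0.2449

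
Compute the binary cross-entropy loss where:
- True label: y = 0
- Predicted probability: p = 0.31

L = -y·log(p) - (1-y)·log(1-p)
L = 0.3711

L = -0·log(0.31) - 1·log(0.69) = -log(0.69) = 0.3711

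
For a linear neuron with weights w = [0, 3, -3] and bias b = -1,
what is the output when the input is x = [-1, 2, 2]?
y = -1

y = (0)(-1) + (3)(2) + (-3)(2) + -1 = -1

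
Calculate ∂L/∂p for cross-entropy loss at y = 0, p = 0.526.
∂L/∂p = 2.11

∂L/∂p = -y/p + (1-y)/(1-p) = 0 + 1/0.474 = 2.11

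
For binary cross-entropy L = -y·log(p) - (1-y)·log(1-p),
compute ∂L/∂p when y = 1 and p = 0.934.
∂L/∂p = -1.071

∂L/∂p = -y/p + (1-y)/(1-p) = -1/0.934 + 0 = -1.071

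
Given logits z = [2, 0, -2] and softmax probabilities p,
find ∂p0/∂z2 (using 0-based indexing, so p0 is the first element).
∂p0/∂z2 = -0.01376

p = softmax(z) = [0.8668, 0.1173, 0.01588]
p0 = 0.8668, p2 = 0.01588

∂p0/∂z2 = -p0 × p2 = -0.8668 × 0.01588 = -0.01376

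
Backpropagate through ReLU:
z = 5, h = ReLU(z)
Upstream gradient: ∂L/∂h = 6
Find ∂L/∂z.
∂L/∂z = 6

h = ReLU(5) = 5
Since z > 0: ∂h/∂z = 1
∂L/∂z = ∂L/∂h · ∂h/∂z = 6 × 1 = 6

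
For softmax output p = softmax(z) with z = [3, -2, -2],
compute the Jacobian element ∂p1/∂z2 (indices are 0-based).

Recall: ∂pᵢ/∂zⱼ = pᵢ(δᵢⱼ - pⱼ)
∂p1/∂z2 = -4.42e-05

p = softmax(z) = [0.9867, 0.006648, 0.006648]
p1 = 0.006648, p2 = 0.006648

∂p1/∂z2 = -p1 × p2 = -0.006648 × 0.006648 = -4.42e-05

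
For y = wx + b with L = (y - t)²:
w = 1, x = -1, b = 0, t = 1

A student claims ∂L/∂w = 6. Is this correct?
Incorrect

y = (1)(-1) + 0 = -1
∂L/∂y = 2(y - t) = 2(-1 - 1) = -4
∂y/∂w = x = -1
∂L/∂w = -4 × -1 = 4

Claimed value: 6
Incorrect: The correct gradient is 4.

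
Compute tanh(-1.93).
-0.9587

tanh(-1.93) = (e^(-1.93) - e^(1.93))/(e^(-1.93) + e^(1.93)) = -0.9587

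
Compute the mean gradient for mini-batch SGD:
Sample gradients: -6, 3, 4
Average gradient = 0.3333

Average = (1/3)(-6 + 3 + 4) = 1/3 = 0.3333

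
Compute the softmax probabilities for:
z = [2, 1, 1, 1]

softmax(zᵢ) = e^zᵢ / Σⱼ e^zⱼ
p = [0.4754, 0.1749, 0.1749, 0.1749]

exp(z) = [7.389, 2.718, 2.718, 2.718]
Sum = 15.54
p = [0.4754, 0.1749, 0.1749, 0.1749]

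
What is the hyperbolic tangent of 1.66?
0.9302

tanh(1.66) = (e^(1.66) - e^(-1.66))/(e^(1.66) + e^(-1.66)) = 0.9302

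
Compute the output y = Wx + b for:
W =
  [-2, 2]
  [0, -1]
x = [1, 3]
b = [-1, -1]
y = [3, -4]

Wx = [-2×1 + 2×3, 0×1 + -1×3]
   = [4, -3]
y = Wx + b = [4 + -1, -3 + -1] = [3, -4]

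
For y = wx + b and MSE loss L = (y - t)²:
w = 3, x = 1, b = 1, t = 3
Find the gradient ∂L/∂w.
∂L/∂w = 2

y = wx + b = (3)(1) + 1 = 4
∂L/∂y = 2(y - t) = 2(4 - 3) = 2
∂y/∂w = x = 1
∂L/∂w = ∂L/∂y · ∂y/∂w = 2 × 1 = 2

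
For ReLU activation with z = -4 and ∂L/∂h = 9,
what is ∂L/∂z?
∂L/∂z = 0

h = ReLU(-4) = 0
Since z < 0: ∂h/∂z = 0
∂L/∂z = ∂L/∂h · ∂h/∂z = 9 × 0 = 0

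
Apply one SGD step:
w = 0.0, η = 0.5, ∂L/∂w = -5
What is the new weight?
w_new = 2.5

w_new = w - η·∂L/∂w = 0.0 - 0.5×(-5) = 0.0 - (-2.5) = 2.5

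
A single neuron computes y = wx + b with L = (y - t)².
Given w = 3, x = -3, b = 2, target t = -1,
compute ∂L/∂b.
∂L/∂b = -12

y = wx + b = (3)(-3) + 2 = -7
∂L/∂y = 2(y - t) = 2(-7 - -1) = -12
∂y/∂b = 1
∂L/∂b = ∂L/∂y · ∂y/∂b = -12 × 1 = -12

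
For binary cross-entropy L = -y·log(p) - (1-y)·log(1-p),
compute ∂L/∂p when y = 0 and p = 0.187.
∂L/∂p = 1.23

∂L/∂p = -y/p + (1-y)/(1-p) = 0 + 1/0.813 = 1.23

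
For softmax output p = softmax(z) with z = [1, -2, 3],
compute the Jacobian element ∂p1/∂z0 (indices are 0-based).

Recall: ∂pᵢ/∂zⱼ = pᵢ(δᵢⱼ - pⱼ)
∂p1/∂z0 = -0.0006991

p = softmax(z) = [0.1185, 0.0059, 0.8756]
p1 = 0.0059, p0 = 0.1185

∂p1/∂z0 = -p1 × p0 = -0.0059 × 0.1185 = -0.0006991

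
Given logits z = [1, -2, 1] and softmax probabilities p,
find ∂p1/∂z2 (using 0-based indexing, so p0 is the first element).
∂p1/∂z2 = -0.01185

p = softmax(z) = [0.4879, 0.02429, 0.4879]
p1 = 0.02429, p2 = 0.4879

∂p1/∂z2 = -p1 × p2 = -0.02429 × 0.4879 = -0.01185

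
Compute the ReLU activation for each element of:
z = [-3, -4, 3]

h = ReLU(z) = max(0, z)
h = [0, 0, 3]

ReLU applied element-wise: max(0,-3)=0, max(0,-4)=0, max(0,3)=3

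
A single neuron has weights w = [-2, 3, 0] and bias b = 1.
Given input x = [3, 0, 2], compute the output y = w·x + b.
y = -5

y = (-2)(3) + (3)(0) + (0)(2) + 1 = -5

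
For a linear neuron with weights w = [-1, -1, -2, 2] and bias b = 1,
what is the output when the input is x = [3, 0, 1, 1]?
y = -2

y = (-1)(3) + (-1)(0) + (-2)(1) + (2)(1) + 1 = -2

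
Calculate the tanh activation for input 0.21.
0.207

tanh(0.21) = (e^(0.21) - e^(-0.21))/(e^(0.21) + e^(-0.21)) = 0.207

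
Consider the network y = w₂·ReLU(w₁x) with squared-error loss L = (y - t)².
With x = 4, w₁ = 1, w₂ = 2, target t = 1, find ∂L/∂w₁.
∂L/∂w₁ = 112

Forward pass:
z = w₁x = 1×4 = 4
h = ReLU(4) = 4
y = w₂h = 2×4 = 8

Backward pass:
∂L/∂y = 2(y - t) = 2(8 - 1) = 14
∂y/∂h = w₂ = 2
∂h/∂z = 1 (ReLU derivative)
∂z/∂w₁ = x = 4

∂L/∂w₁ = 14 × 2 × 1 × 4 = 112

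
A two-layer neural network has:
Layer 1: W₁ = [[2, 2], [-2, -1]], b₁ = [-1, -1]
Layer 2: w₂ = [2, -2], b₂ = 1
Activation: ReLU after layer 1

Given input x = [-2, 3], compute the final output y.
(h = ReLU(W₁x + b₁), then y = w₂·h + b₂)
y = 3

Layer 1 pre-activation: z₁ = [1, 0]
After ReLU: h = [1, 0]
Layer 2 output: y = 2×1 + -2×0 + 1 = 3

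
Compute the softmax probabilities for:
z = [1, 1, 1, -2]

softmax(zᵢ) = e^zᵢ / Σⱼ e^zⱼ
p = [0.3279, 0.3279, 0.3279, 0.0163]

exp(z) = [2.718, 2.718, 2.718, 0.1353]
Sum = 8.29
p = [0.3279, 0.3279, 0.3279, 0.0163]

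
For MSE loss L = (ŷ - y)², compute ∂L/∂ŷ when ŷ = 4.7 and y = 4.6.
∂L/∂ŷ = 0.2

∂L/∂ŷ = 2(ŷ - y) = 2(4.7 - 4.6) = 2(0.1) = 0.2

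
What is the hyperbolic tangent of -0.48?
-0.4462

tanh(-0.48) = (e^(-0.48) - e^(0.48))/(e^(-0.48) + e^(0.48)) = -0.4462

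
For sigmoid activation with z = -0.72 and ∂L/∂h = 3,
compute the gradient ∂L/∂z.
∂L/∂z = 0.6606

σ(-0.72) = 0.3274
σ'(-0.72) = σ(-0.72)(1 - σ(-0.72)) = 0.3274 × 0.6726 = 0.2202
∂L/∂z = ∂L/∂h · σ'(z) = 3 × 0.2202 = 0.6606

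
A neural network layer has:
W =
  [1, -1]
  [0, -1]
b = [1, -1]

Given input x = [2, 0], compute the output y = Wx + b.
y = [3, -1]

Wx = [1×2 + -1×0, 0×2 + -1×0]
   = [2, 0]
y = Wx + b = [2 + 1, 0 + -1] = [3, -1]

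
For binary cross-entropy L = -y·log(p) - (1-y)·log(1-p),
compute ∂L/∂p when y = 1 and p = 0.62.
∂L/∂p = -1.613

∂L/∂p = -y/p + (1-y)/(1-p) = -1/0.62 + 0 = -1.613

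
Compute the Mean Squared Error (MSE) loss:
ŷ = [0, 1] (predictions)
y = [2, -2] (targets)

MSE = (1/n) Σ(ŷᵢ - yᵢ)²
MSE = 6.5

MSE = (1/2)((0-2)² + (1--2)²) = (1/2)(4 + 9) = 6.5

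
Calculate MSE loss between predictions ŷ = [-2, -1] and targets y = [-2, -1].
MSE = 0

MSE = (1/2)((-2--2)² + (-1--1)²) = (1/2)(0 + 0) = 0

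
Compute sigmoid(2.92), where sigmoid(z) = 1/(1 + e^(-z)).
0.9488

sigmoid(2.92) = 1/(1 + e^(-2.92)) = 1/(1 + 0.05393) = 0.9488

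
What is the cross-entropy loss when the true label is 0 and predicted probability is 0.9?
L = 2.303

L = -0·log(0.9) - 1·log(0.1) = -log(0.1) = 2.303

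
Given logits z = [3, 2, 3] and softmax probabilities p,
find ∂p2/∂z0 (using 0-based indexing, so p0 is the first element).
∂p2/∂z0 = -0.1784

p = softmax(z) = [0.4223, 0.1554, 0.4223]
p2 = 0.4223, p0 = 0.4223

∂p2/∂z0 = -p2 × p0 = -0.4223 × 0.4223 = -0.1784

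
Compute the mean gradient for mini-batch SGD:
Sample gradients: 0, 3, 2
Average gradient = 1.667

Average = (1/3)(0 + 3 + 2) = 5/3 = 1.667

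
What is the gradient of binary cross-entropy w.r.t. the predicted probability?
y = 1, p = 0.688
∂L/∂p = -1.453

∂L/∂p = -y/p + (1-y)/(1-p) = -1/0.688 + 0 = -1.453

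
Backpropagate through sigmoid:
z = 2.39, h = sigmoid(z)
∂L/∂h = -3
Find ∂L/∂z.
∂L/∂z = -0.2307

σ(2.39) = 0.9161
σ'(2.39) = σ(2.39)(1 - σ(2.39)) = 0.9161 × 0.08394 = 0.07689
∂L/∂z = ∂L/∂h · σ'(z) = -3 × 0.07689 = -0.2307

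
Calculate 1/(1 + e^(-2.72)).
0.9382

sigmoid(2.72) = 1/(1 + e^(-2.72)) = 1/(1 + 0.06587) = 0.9382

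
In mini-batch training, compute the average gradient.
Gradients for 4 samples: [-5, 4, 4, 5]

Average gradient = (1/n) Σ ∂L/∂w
Average gradient = 2

Average = (1/4)(-5 + 4 + 4 + 5) = 8/4 = 2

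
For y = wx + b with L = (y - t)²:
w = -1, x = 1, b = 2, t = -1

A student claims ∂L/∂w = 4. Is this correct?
Correct

y = (-1)(1) + 2 = 1
∂L/∂y = 2(y - t) = 2(1 - -1) = 4
∂y/∂w = x = 1
∂L/∂w = 4 × 1 = 4

Claimed value: 4
Correct: The correct gradient is 4.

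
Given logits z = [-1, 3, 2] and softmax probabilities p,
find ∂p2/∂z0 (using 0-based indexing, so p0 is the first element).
∂p2/∂z0 = -0.003507

p = softmax(z) = [0.01321, 0.7214, 0.2654]
p2 = 0.2654, p0 = 0.01321

∂p2/∂z0 = -p2 × p0 = -0.2654 × 0.01321 = -0.003507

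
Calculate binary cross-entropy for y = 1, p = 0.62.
L = 0.478

L = -1·log(0.62) - 0·log(0.38) = -log(0.62) = 0.478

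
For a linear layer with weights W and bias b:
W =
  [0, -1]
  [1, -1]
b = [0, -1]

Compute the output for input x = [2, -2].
y = [2, 3]

Wx = [0×2 + -1×-2, 1×2 + -1×-2]
   = [2, 4]
y = Wx + b = [2 + 0, 4 + -1] = [2, 3]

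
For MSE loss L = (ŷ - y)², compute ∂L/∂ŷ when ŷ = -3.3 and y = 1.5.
∂L/∂ŷ = -9.6

∂L/∂ŷ = 2(ŷ - y) = 2(-3.3 - 1.5) = 2(-4.8) = -9.6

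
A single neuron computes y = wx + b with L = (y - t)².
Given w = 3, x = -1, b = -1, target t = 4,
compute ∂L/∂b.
∂L/∂b = -16

y = wx + b = (3)(-1) + -1 = -4
∂L/∂y = 2(y - t) = 2(-4 - 4) = -16
∂y/∂b = 1
∂L/∂b = ∂L/∂y · ∂y/∂b = -16 × 1 = -16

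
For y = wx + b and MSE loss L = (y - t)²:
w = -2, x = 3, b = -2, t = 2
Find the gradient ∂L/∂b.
∂L/∂b = -20

y = wx + b = (-2)(3) + -2 = -8
∂L/∂y = 2(y - t) = 2(-8 - 2) = -20
∂y/∂b = 1
∂L/∂b = ∂L/∂y · ∂y/∂b = -20 × 1 = -20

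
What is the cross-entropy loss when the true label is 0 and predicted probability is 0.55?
L = 0.7985

L = -0·log(0.55) - 1·log(0.45) = -log(0.45) = 0.7985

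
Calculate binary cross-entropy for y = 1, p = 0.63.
L = 0.462

L = -1·log(0.63) - 0·log(0.37) = -log(0.63) = 0.462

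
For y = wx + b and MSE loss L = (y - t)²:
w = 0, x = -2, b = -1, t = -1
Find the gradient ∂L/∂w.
∂L/∂w = 0

y = wx + b = (0)(-2) + -1 = -1
∂L/∂y = 2(y - t) = 2(-1 - -1) = 0
∂y/∂w = x = -2
∂L/∂w = ∂L/∂y · ∂y/∂w = 0 × -2 = 0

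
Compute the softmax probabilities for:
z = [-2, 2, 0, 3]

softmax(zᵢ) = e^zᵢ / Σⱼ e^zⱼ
p = [0.0047, 0.2583, 0.035, 0.702]

exp(z) = [0.1353, 7.389, 1, 20.09]
Sum = 28.61
p = [0.0047, 0.2583, 0.035, 0.702]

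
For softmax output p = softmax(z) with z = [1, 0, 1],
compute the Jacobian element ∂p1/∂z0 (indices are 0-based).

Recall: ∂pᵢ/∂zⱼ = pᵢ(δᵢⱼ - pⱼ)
∂p1/∂z0 = -0.06561

p = softmax(z) = [0.4223, 0.1554, 0.4223]
p1 = 0.1554, p0 = 0.4223

∂p1/∂z0 = -p1 × p0 = -0.1554 × 0.4223 = -0.06561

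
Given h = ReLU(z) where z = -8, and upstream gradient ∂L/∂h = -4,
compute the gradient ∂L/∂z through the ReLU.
∂L/∂z = 0

h = ReLU(-8) = 0
Since z < 0: ∂h/∂z = 0
∂L/∂z = ∂L/∂h · ∂h/∂z = -4 × 0 = 0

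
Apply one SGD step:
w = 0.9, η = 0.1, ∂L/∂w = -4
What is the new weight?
w_new = 1.3

w_new = w - η·∂L/∂w = 0.9 - 0.1×(-4) = 0.9 - (-0.4) = 1.3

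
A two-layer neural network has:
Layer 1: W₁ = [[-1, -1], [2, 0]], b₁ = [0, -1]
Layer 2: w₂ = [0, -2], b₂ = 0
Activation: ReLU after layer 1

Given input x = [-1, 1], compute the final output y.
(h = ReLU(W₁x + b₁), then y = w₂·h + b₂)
y = 0

Layer 1 pre-activation: z₁ = [0, -3]
After ReLU: h = [0, 0]
Layer 2 output: y = 0×0 + -2×0 + 0 = 0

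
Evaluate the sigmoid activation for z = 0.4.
0.5987

sigmoid(0.4) = 1/(1 + e^(-0.4)) = 1/(1 + 0.6703) = 0.5987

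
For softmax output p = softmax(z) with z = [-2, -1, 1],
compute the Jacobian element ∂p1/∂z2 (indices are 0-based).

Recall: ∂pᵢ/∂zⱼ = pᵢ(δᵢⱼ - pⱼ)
∂p1/∂z2 = -0.09636

p = softmax(z) = [0.04201, 0.1142, 0.8438]
p1 = 0.1142, p2 = 0.8438

∂p1/∂z2 = -p1 × p2 = -0.1142 × 0.8438 = -0.09636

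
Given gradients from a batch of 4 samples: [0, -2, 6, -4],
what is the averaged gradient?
Average gradient = 0

Average = (1/4)(0 + -2 + 6 + -4) = 0/4 = 0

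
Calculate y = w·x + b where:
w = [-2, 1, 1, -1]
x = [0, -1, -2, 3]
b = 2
y = -4

y = (-2)(0) + (1)(-1) + (1)(-2) + (-1)(3) + 2 = -4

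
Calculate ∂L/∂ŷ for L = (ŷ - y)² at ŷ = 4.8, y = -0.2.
∂L/∂ŷ = 10.0

∂L/∂ŷ = 2(ŷ - y) = 2(4.8 - -0.2) = 2(5.0) = 10.0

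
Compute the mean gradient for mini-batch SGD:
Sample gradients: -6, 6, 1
Average gradient = 0.3333

Average = (1/3)(-6 + 6 + 1) = 1/3 = 0.3333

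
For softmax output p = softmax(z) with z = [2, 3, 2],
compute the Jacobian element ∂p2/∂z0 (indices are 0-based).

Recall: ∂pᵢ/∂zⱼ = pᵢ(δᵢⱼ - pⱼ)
∂p2/∂z0 = -0.04492

p = softmax(z) = [0.2119, 0.5761, 0.2119]
p2 = 0.2119, p0 = 0.2119

∂p2/∂z0 = -p2 × p0 = -0.2119 × 0.2119 = -0.04492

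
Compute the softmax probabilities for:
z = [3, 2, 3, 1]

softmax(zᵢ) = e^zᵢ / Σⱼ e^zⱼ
p = [0.3995, 0.147, 0.3995, 0.0541]

exp(z) = [20.09, 7.389, 20.09, 2.718]
Sum = 50.28
p = [0.3995, 0.147, 0.3995, 0.0541]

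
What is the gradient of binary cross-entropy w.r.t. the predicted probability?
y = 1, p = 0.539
∂L/∂p = -1.855

∂L/∂p = -y/p + (1-y)/(1-p) = -1/0.539 + 0 = -1.855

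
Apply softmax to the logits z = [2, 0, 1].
p = [0.6652, 0.09, 0.2447]

exp(z) = [7.389, 1, 2.718]
Sum = 11.11
p = [0.6652, 0.09, 0.2447]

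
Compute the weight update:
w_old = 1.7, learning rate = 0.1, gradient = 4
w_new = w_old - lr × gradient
w_new = 1.3

w_new = w - η·∂L/∂w = 1.7 - 0.1×(4) = 1.7 - (0.4) = 1.3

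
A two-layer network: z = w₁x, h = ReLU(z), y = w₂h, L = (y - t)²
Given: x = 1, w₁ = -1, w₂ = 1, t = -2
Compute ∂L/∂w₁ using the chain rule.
∂L/∂w₁ = 0

Forward pass:
z = w₁x = -1×1 = -1
h = ReLU(-1) = 0
y = w₂h = 1×0 = 0

Backward pass:
∂L/∂y = 2(y - t) = 2(0 - -2) = 4
∂y/∂h = w₂ = 1
∂h/∂z = 0 (ReLU derivative)
∂z/∂w₁ = x = 1

∂L/∂w₁ = 4 × 1 × 0 × 1 = 0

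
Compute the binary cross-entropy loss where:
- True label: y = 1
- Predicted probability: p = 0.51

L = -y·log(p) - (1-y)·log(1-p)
L = 0.6733

L = -1·log(0.51) - 0·log(0.49) = -log(0.51) = 0.6733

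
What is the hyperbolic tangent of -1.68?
-0.9329

tanh(-1.68) = (e^(-1.68) - e^(1.68))/(e^(-1.68) + e^(1.68)) = -0.9329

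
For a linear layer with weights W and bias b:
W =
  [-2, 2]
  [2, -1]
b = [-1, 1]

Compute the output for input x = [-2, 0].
y = [3, -3]

Wx = [-2×-2 + 2×0, 2×-2 + -1×0]
   = [4, -4]
y = Wx + b = [4 + -1, -4 + 1] = [3, -3]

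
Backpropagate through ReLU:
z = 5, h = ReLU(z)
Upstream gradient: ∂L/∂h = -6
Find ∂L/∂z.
∂L/∂z = -6

h = ReLU(5) = 5
Since z > 0: ∂h/∂z = 1
∂L/∂z = ∂L/∂h · ∂h/∂z = -6 × 1 = -6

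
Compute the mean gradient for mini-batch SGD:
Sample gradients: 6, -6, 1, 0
Average gradient = 0.25

Average = (1/4)(6 + -6 + 1 + 0) = 1/4 = 0.25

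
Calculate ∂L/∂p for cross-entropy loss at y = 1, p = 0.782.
∂L/∂p = -1.279

∂L/∂p = -y/p + (1-y)/(1-p) = -1/0.782 + 0 = -1.279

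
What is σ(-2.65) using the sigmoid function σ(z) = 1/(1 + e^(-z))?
0.06599

sigmoid(-2.65) = 1/(1 + e^(2.65)) = 1/(1 + 14.15) = 0.06599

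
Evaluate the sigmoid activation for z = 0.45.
0.6106

sigmoid(0.45) = 1/(1 + e^(-0.45)) = 1/(1 + 0.6376) = 0.6106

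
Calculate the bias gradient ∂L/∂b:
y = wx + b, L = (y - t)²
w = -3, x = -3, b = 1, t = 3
∂L/∂b = 14

y = wx + b = (-3)(-3) + 1 = 10
∂L/∂y = 2(y - t) = 2(10 - 3) = 14
∂y/∂b = 1
∂L/∂b = ∂L/∂y · ∂y/∂b = 14 × 1 = 14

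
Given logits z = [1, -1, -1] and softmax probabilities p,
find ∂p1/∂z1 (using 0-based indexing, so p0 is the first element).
∂p1/∂z1 = 0.09516

p = softmax(z) = [0.787, 0.1065, 0.1065]
p1 = 0.1065

∂p1/∂z1 = p1(1 - p1) = 0.1065 × (1 - 0.1065) = 0.09516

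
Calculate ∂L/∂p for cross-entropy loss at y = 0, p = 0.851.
∂L/∂p = 6.711

∂L/∂p = -y/p + (1-y)/(1-p) = 0 + 1/0.149 = 6.711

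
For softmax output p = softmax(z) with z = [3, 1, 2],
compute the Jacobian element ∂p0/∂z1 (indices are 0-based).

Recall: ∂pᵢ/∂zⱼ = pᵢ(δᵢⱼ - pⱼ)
∂p0/∂z1 = -0.05989

p = softmax(z) = [0.6652, 0.09003, 0.2447]
p0 = 0.6652, p1 = 0.09003

∂p0/∂z1 = -p0 × p1 = -0.6652 × 0.09003 = -0.05989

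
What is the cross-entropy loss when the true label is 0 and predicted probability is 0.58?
L = 0.8675

L = -0·log(0.58) - 1·log(0.42) = -log(0.42) = 0.8675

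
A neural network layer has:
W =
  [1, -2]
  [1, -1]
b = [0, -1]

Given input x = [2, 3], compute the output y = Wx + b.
y = [-4, -2]

Wx = [1×2 + -2×3, 1×2 + -1×3]
   = [-4, -1]
y = Wx + b = [-4 + 0, -1 + -1] = [-4, -2]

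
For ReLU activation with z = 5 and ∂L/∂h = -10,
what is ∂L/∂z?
∂L/∂z = -10

h = ReLU(5) = 5
Since z > 0: ∂h/∂z = 1
∂L/∂z = ∂L/∂h · ∂h/∂z = -10 × 1 = -10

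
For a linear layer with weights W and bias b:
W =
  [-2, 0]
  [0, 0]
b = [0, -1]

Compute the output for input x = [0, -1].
y = [0, -1]

Wx = [-2×0 + 0×-1, 0×0 + 0×-1]
   = [0, 0]
y = Wx + b = [0 + 0, 0 + -1] = [0, -1]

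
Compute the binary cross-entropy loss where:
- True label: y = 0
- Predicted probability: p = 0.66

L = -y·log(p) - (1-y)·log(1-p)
L = 1.079

L = -0·log(0.66) - 1·log(0.34) = -log(0.34) = 1.079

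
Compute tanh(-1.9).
-0.9562

tanh(-1.9) = (e^(-1.9) - e^(1.9))/(e^(-1.9) + e^(1.9)) = -0.9562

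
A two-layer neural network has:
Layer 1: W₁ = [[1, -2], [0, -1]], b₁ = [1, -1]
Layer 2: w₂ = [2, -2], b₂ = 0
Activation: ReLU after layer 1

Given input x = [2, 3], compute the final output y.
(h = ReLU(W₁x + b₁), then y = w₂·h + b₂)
y = 0

Layer 1 pre-activation: z₁ = [-3, -4]
After ReLU: h = [0, 0]
Layer 2 output: y = 2×0 + -2×0 + 0 = 0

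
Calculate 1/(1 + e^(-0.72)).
0.6726

sigmoid(0.72) = 1/(1 + e^(-0.72)) = 1/(1 + 0.4868) = 0.6726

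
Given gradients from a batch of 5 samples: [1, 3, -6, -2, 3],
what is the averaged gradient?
Average gradient = -0.2

Average = (1/5)(1 + 3 + -6 + -2 + 3) = -1/5 = -0.2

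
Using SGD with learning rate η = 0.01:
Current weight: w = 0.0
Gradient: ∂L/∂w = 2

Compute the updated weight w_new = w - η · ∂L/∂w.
w_new = -0.02

w_new = w - η·∂L/∂w = 0.0 - 0.01×(2) = 0.0 - (0.02) = -0.02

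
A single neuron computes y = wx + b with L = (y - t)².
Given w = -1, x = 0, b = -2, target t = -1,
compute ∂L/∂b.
∂L/∂b = -2

y = wx + b = (-1)(0) + -2 = -2
∂L/∂y = 2(y - t) = 2(-2 - -1) = -2
∂y/∂b = 1
∂L/∂b = ∂L/∂y · ∂y/∂b = -2 × 1 = -2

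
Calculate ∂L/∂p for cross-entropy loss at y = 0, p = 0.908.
∂L/∂p = 10.87

∂L/∂p = -y/p + (1-y)/(1-p) = 0 + 1/0.092 = 10.87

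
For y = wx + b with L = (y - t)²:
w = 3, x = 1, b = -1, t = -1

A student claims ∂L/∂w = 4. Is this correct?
Incorrect

y = (3)(1) + -1 = 2
∂L/∂y = 2(y - t) = 2(2 - -1) = 6
∂y/∂w = x = 1
∂L/∂w = 6 × 1 = 6

Claimed value: 4
Incorrect: The correct gradient is 6.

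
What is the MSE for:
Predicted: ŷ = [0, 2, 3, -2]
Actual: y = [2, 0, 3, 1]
MSE = 4.25

MSE = (1/4)((0-2)² + (2-0)² + (3-3)² + (-2-1)²) = (1/4)(4 + 4 + 0 + 9) = 4.25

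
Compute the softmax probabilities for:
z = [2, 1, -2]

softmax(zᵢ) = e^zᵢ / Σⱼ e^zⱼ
p = [0.7214, 0.2654, 0.0132]

exp(z) = [7.389, 2.718, 0.1353]
Sum = 10.24
p = [0.7214, 0.2654, 0.0132]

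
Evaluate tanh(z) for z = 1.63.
0.9261

tanh(1.63) = (e^(1.63) - e^(-1.63))/(e^(1.63) + e^(-1.63)) = 0.9261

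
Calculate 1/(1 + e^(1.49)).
0.1839

sigmoid(-1.49) = 1/(1 + e^(1.49)) = 1/(1 + 4.437) = 0.1839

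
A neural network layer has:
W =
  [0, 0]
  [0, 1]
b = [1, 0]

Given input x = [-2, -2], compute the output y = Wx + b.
y = [1, -2]

Wx = [0×-2 + 0×-2, 0×-2 + 1×-2]
   = [0, -2]
y = Wx + b = [0 + 1, -2 + 0] = [1, -2]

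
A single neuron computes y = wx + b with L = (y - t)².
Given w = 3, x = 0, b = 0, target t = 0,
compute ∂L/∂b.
∂L/∂b = 0

y = wx + b = (3)(0) + 0 = 0
∂L/∂y = 2(y - t) = 2(0 - 0) = 0
∂y/∂b = 1
∂L/∂b = ∂L/∂y · ∂y/∂b = 0 × 1 = 0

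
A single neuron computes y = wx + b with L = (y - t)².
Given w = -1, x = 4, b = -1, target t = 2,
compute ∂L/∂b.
∂L/∂b = -14

y = wx + b = (-1)(4) + -1 = -5
∂L/∂y = 2(y - t) = 2(-5 - 2) = -14
∂y/∂b = 1
∂L/∂b = ∂L/∂y · ∂y/∂b = -14 × 1 = -14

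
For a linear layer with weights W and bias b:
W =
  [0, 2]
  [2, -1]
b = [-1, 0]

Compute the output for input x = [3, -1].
y = [-3, 7]

Wx = [0×3 + 2×-1, 2×3 + -1×-1]
   = [-2, 7]
y = Wx + b = [-2 + -1, 7 + 0] = [-3, 7]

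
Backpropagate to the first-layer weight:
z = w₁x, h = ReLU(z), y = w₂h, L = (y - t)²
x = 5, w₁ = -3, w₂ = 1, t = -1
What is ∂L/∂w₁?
∂L/∂w₁ = 0

Forward pass:
z = w₁x = -3×5 = -15
h = ReLU(-15) = 0
y = w₂h = 1×0 = 0

Backward pass:
∂L/∂y = 2(y - t) = 2(0 - -1) = 2
∂y/∂h = w₂ = 1
∂h/∂z = 0 (ReLU derivative)
∂z/∂w₁ = x = 5

∂L/∂w₁ = 2 × 1 × 0 × 5 = 0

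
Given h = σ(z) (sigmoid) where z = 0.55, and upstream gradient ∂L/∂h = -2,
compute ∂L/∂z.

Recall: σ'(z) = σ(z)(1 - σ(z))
∂L/∂z = -0.464

σ(0.55) = 0.6341
σ'(0.55) = σ(0.55)(1 - σ(0.55)) = 0.6341 × 0.3659 = 0.232
∂L/∂z = ∂L/∂h · σ'(z) = -2 × 0.232 = -0.464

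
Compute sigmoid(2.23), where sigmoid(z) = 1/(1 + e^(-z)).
0.9029

sigmoid(2.23) = 1/(1 + e^(-2.23)) = 1/(1 + 0.1075) = 0.9029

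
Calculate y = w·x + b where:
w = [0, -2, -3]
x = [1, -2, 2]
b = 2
y = 0

y = (0)(1) + (-2)(-2) + (-3)(2) + 2 = 0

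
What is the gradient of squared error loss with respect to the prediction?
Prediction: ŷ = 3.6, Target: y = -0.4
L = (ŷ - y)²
∂L/∂ŷ = 8.0

∂L/∂ŷ = 2(ŷ - y) = 2(3.6 - -0.4) = 2(4.0) = 8.0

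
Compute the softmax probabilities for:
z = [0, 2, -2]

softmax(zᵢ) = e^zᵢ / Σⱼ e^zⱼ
p = [0.1173, 0.8668, 0.0159]

exp(z) = [1, 7.389, 0.1353]
Sum = 8.524
p = [0.1173, 0.8668, 0.0159]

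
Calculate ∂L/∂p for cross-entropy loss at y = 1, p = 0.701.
∂L/∂p = -1.427

∂L/∂p = -y/p + (1-y)/(1-p) = -1/0.701 + 0 = -1.427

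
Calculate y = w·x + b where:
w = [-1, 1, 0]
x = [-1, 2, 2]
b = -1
y = 2

y = (-1)(-1) + (1)(2) + (0)(2) + -1 = 2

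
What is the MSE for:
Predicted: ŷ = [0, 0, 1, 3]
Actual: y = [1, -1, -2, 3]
MSE = 2.75

MSE = (1/4)((0-1)² + (0--1)² + (1--2)² + (3-3)²) = (1/4)(1 + 1 + 9 + 0) = 2.75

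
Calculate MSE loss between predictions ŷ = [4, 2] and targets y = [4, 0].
MSE = 2

MSE = (1/2)((4-4)² + (2-0)²) = (1/2)(0 + 4) = 2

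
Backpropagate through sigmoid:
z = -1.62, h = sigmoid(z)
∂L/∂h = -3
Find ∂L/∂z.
∂L/∂z = -0.4137

σ(-1.62) = 0.1652
σ'(-1.62) = σ(-1.62)(1 - σ(-1.62)) = 0.1652 × 0.8348 = 0.1379
∂L/∂z = ∂L/∂h · σ'(z) = -3 × 0.1379 = -0.4137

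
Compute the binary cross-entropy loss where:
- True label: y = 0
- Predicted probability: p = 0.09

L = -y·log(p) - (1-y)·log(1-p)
L = 0.09431

L = -0·log(0.09) - 1·log(0.91) = -log(0.91) = 0.09431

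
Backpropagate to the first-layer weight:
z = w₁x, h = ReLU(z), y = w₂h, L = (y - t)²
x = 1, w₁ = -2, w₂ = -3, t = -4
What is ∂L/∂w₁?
∂L/∂w₁ = 0

Forward pass:
z = w₁x = -2×1 = -2
h = ReLU(-2) = 0
y = w₂h = -3×0 = 0

Backward pass:
∂L/∂y = 2(y - t) = 2(0 - -4) = 8
∂y/∂h = w₂ = -3
∂h/∂z = 0 (ReLU derivative)
∂z/∂w₁ = x = 1

∂L/∂w₁ = 8 × -3 × 0 × 1 = 0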